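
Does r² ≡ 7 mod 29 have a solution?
By Euler's criterion: 7^{14} ≡ 1 mod 29. Since this equals 1, 7 is a QR.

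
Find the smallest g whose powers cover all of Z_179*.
g = 2. Powers: [2, 4, 8, 16, 32, 64, 128, ...] generates all 178 non-zero residues.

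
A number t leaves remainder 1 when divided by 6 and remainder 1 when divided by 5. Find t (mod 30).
M = 6 × 5 = 30. M₁ = 5, y₁ ≡ 5 (mod 6). M₂ = 6, y₂ ≡ 1 (mod 5). t = 1×5×5 + 1×6×1 ≡ 1 (mod 30)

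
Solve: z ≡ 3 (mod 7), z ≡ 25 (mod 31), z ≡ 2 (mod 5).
M = 7 × 31 × 5 = 1085. M₁ = 155, y₁ ≡ 1 (mod 7). M₂ = 35, y₂ ≡ 8 (mod 31). M₃ = 217, y₃ ≡ 3 (mod 5). z = 3×155×1 + 25×35×8 + 2×217×3 ≡ 87 (mod 1085)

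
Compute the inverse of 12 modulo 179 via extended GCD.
Extended GCD: 12(15) + 179(-1) = 1. So 12^(-1) ≡ 15 mod 179. Verify: 12 × 15 = 180 ≡ 1 mod 179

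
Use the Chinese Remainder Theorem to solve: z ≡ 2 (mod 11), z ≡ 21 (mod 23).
M = 11 × 23 = 253. M₁ = 23, y₁ ≡ 1 (mod 11). M₂ = 11, y₂ ≡ 21 (mod 23). z = 2×23×1 + 21×11×21 ≡ 90 (mod 253)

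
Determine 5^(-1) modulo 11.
Since 11 is prime, by Fermat 5^(-1) ≡ 5^{9} ≡ 9 (mod 11). Verify: 5 × 9 = 45 ≡ 1 (mod 11)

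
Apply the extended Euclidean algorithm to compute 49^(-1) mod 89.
Extended GCD: 49(20) + 89(-11) = 1. So 49^(-1) ≡ 20 (mod 89). Verify: 49 × 20 = 980 ≡ 1 (mod 89)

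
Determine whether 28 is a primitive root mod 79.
ord_79(28) divides 78. For each prime q|78: 28^{39}≡78, 28^{26}≡23, 28^{6}≡21, none ≡ 1. So 28 has order 78 and is a primitive root mod 79.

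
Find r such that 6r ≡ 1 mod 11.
Since 11 is prime, by Fermat 6^(-1) ≡ 6^{9} ≡ 2 mod 11. Verify: 6 × 2 = 12 ≡ 1 mod 11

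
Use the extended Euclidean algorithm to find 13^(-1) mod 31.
Extended GCD: 13(12) + 31(-5) = 1. So 13^(-1) ≡ 12 mod 31. Verify: 13 × 12 = 156 ≡ 1 mod 31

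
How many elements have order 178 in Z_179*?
A prime p has φ(p-1) primitive roots; here φ(178) = 88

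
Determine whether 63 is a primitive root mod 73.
63^{8} ≡ 1 mod 73 and 8 < 72, so ord_73(63) = 8 ≠ 72 and 63 is not a primitive root.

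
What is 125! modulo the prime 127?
(126)! = (125)! × (126) ≡ -1 mod 127. So (125)! ≡ -1 × (126)^(-1) ≡ (-1)×(-1) = 1 mod 127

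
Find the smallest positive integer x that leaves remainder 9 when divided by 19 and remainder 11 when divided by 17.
M = 19 × 17 = 323. M₁ = 17, y₁ ≡ 9 (mod 19). M₂ = 19, y₂ ≡ 9 (mod 17). x = 9×17×9 + 11×19×9 ≡ 28 (mod 323)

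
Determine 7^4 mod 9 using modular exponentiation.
7^{4} = 2401 ≡ 7 (mod 9)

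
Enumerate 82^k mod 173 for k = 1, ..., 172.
82^1, 82^2, ..., 82^{172} mod 173: [82, 150, 17, 10, 128, 116, 170, 100, 69, 122, 143, 135, 171, 9, 46, 139, 153, 90, 114, 6, 146, 35, 102, 60, 76, 4, 155, 81, 68, 40, 166, 118, 161, 54, 103, 142, 53, 21, 165, 36, 11, 37, 93, 14, 110, 24, 65, 140, 62, 67, 131, 16, 101, 151, 99, 160, 145, 126, 125, 43, 66, 49, 39, 84, 141, 144, 44, 148, 26, 56, 94, 96, 87, 41, 75, 95, 5, 64, 58, 85, 50, 121, 61, 158, 154, 172, 91, 23, 156, 163, 45, 57, 3, 73, 104, 51, 30, 38, 2, 164, 127, 34, 20, 83, 59, 167, 27, 138, 71, 113, 97, 169, 18, 92, 105, 133, 7, 55, 12, 119, 70, 31, 120, 152, 8, 137, 162, 136, 80, 159, 63, 149, 108, 33, 111, 106, 42, 157, 72, 22, 74, 13, 28, 47, 48, 130, 107, 124, 134, 89, 32, 29, 129, 25, 147, 117, 79, 77, 86, 132, 98, 78, 168, 109, 115, 88, 123, 52, 112, 15, 19, 1]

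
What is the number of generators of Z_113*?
Number of primitive roots mod 113 = φ(p-1) = φ(112) = 48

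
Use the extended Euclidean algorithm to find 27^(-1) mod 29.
Extended GCD: 27(14) + 29(-13) = 1. So 27^(-1) ≡ 14 mod 29. Verify: 27 × 14 = 378 ≡ 1 mod 29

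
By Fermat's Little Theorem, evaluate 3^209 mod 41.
By Fermat: 3^{40} ≡ 1 mod 41. 209 ≡ 9 mod 40. So 3^{209} ≡ 3^{9} ≡ 3 mod 41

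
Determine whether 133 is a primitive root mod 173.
133^{43} ≡ 1 mod 173 and 43 < 172, so ord_173(133) = 43 ≠ 172 and 133 is not a primitive root.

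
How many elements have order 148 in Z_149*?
A prime p has φ(p-1) primitive roots; here φ(148) = 72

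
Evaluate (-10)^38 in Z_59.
By repeated squaring mod 59: (-10)^{1}≡49, (-10)^{2}≡41, (-10)^{4}≡29, (-10)^{8}≡15, (-10)^{16}≡48, (-10)^{32}≡3. Then (-10)^{38} = (-10)^{32+4+2} ≡ 3 × 29 × 41 ≡ 27 mod 59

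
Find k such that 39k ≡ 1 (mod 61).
Since 61 is prime, by Fermat 39^(-1) ≡ 39^{59} ≡ 36 (mod 61). Verify: 39 × 36 = 1404 ≡ 1 (mod 61)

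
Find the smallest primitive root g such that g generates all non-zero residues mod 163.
g = 2. For each prime q|162: 2^{81}≡162, 2^{54}≡104, none ≡ 1, so ord_163(2) = 162 and 2 is a primitive root.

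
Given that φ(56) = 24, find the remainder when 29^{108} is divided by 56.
By Euler: 29^{24} ≡ 1 mod 56 since gcd(29, 56) = 1. 108 = 4×24 + 12. So 29^{108} ≡ 29^{12} ≡ 1 mod 56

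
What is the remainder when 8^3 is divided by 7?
8^{3} = 512 ≡ 1 mod 7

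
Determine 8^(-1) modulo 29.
Since 29 is prime, by Fermat 8^(-1) ≡ 8^{27} ≡ 11 (mod 29). Verify: 8 × 11 = 88 ≡ 1 (mod 29)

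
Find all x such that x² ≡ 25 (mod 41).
The square roots of 25 mod 41 are 36 and 5. Verify: 36² = 1296 ≡ 25 (mod 41)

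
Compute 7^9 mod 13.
By repeated squaring mod 13: 7^{1}≡7, 7^{2}≡10, 7^{4}≡9, 7^{8}≡3. Then 7^{9} = 7^{8+1} ≡ 3 × 7 ≡ 8 mod 13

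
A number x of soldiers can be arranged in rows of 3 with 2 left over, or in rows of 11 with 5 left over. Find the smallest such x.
M = 3 × 11 = 33. M₁ = 11, y₁ ≡ 2 mod 3. M₂ = 3, y₂ ≡ 4 mod 11. x = 2×11×2 + 5×3×4 ≡ 5 mod 33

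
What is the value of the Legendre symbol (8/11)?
(8/11) = 8^{5} mod 11 = -1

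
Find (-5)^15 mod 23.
By repeated squaring mod 23: (-5)^{1}≡18, (-5)^{2}≡2, (-5)^{4}≡4, (-5)^{8}≡16. Then (-5)^{15} = (-5)^{8+4+2+1} ≡ 16 × 4 × 2 × 18 ≡ 4 mod 23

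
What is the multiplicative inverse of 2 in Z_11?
Since 11 is prime, by Fermat 2^(-1) ≡ 2^{9} ≡ 6 (mod 11). Verify: 2 × 6 = 12 ≡ 1 (mod 11)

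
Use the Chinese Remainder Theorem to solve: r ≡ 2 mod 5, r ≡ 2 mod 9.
M = 5 × 9 = 45. M₁ = 9, y₁ ≡ 4 mod 5. M₂ = 5, y₂ ≡ 2 mod 9. r = 2×9×4 + 2×5×2 ≡ 2 mod 45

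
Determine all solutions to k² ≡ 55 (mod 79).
The square roots of 55 mod 79 are 23 and 56. Verify: 23² = 529 ≡ 55 (mod 79)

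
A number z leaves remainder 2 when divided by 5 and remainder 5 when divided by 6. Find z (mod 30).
M = 5 × 6 = 30. M₁ = 6, y₁ ≡ 1 (mod 5). M₂ = 5, y₂ ≡ 5 (mod 6). z = 2×6×1 + 5×5×5 ≡ 17 (mod 30)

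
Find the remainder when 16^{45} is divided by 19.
By Fermat: 16^{18} ≡ 1 (mod 19). 45 = 2×18 + 9. So 16^{45} ≡ 16^{9} ≡ 1 (mod 19)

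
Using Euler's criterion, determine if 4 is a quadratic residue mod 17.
By Euler's criterion: 4^{8} ≡ 1 (mod 17). Since this equals 1, 4 is a QR.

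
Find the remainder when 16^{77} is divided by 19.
By Fermat: 16^{18} ≡ 1 (mod 19). 77 = 4×18 + 5. So 16^{77} ≡ 16^{5} ≡ 4 (mod 19)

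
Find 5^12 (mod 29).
By repeated squaring (mod 29): 5^{1}≡5, 5^{2}≡25, 5^{4}≡16, 5^{8}≡24. Then 5^{12} = 5^{8+4} ≡ 24 × 16 ≡ 7 (mod 29)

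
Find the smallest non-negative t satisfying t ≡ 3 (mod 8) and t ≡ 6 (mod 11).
M = 8 × 11 = 88. M₁ = 11, y₁ ≡ 3 (mod 8). M₂ = 8, y₂ ≡ 7 (mod 11). t = 3×11×3 + 6×8×7 ≡ 83 (mod 88)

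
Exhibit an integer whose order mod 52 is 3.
9 has order 3 mod 52 since 9^{3} ≡ 1 mod 52 and no smaller power works.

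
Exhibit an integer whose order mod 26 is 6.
17 has order 6 mod 26 since 17^{6} ≡ 1 mod 26 and no smaller power works.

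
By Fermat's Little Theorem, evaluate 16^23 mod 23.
By Fermat: 16^{22} ≡ 1 mod 23. So 16^{23} = 16^{22} · 16^{1} ≡ 16^{1} ≡ 16 mod 23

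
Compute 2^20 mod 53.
By repeated squaring (mod 53): 2^{1}≡2, 2^{2}≡4, 2^{4}≡16, 2^{8}≡44, 2^{16}≡28. Then 2^{20} = 2^{16+4} ≡ 28 × 16 ≡ 24 (mod 53)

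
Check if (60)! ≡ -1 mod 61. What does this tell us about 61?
(60)! mod 61 = 60. Since this equals -1 mod 61, Wilson confirms 61 is prime.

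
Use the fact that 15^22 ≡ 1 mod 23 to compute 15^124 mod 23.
By Fermat: 15^{22} ≡ 1 mod 23. 124 = 5×22 + 14. So 15^{124} ≡ 15^{14} ≡ 6 mod 23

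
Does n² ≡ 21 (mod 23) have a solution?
By Euler's criterion: 21^{11} ≡ 22 (mod 23). Since this equals -1 (≡ 22), 21 is not a QR.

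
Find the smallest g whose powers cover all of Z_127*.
g = 3. For each prime q|126: 3^{63}≡126, 3^{42}≡107, 3^{18}≡4, none ≡ 1, so ord_127(3) = 126 and 3 is a primitive root.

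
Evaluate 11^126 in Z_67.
Using Fermat: 11^{66} ≡ 1 mod 67. 126 ≡ 60 mod 66. So 11^{126} ≡ 11^{60} ≡ 24 mod 67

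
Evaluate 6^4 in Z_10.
6^{4} = 1296 ≡ 6 (mod 10)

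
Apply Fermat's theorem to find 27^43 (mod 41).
By Fermat: 27^{40} ≡ 1 (mod 41). So 27^{43} = 27^{40} · 27^{3} ≡ 27^{3} ≡ 3 (mod 41)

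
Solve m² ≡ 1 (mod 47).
The square roots of 1 mod 47 are 1 and 46. Verify: 1² = 1 ≡ 1 (mod 47)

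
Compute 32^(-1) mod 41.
Since 41 is prime, by Fermat 32^(-1) ≡ 32^{39} ≡ 9 mod 41. Verify: 32 × 9 = 288 ≡ 1 mod 41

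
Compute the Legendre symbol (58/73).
(58/73) = 58^{36} mod 73 = -1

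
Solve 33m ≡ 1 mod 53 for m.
Since 53 is prime, by Fermat 33^(-1) ≡ 33^{51} ≡ 45 mod 53. Verify: 33 × 45 = 1485 ≡ 1 mod 53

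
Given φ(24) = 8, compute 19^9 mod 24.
By Euler: 19^{8} ≡ 1 (mod 24) since gcd(19, 24) = 1. 9 = 1×8 + 1. So 19^{9} ≡ 19^{1} ≡ 19 (mod 24)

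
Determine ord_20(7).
Powers of 7 mod 20: 7^1≡7, 7^2≡9, 7^3≡3, 7^4≡1. Order = 4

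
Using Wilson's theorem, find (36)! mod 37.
By Wilson's theorem, (36)! ≡ -1 ≡ 36 mod 37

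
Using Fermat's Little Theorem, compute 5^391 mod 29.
By Fermat: 5^{28} ≡ 1 mod 29. 391 ≡ 27 mod 28. So 5^{391} ≡ 5^{27} ≡ 6 mod 29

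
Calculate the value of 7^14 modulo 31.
By repeated squaring (mod 31): 7^{1}≡7, 7^{2}≡18, 7^{4}≡14, 7^{8}≡10. Then 7^{14} = 7^{8+4+2} ≡ 10 × 14 × 18 ≡ 9 (mod 31)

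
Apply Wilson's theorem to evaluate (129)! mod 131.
(130)! = (129)! × (130) ≡ -1 (mod 131). So (129)! ≡ -1 × (130)^(-1) ≡ (-1)×(-1) = 1 (mod 131)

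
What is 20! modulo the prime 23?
(22)! = (20)! × (21) × (22) ≡ -1 mod 23. So (20)! ≡ -1 × [(22)(21)]^(-1) ≡ 11 mod 23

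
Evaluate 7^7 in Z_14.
By repeated squaring (mod 14): 7^{1}≡7, 7^{2}≡7, 7^{4}≡7. Then 7^{7} = 7^{4+2+1} ≡ 7 × 7 × 7 ≡ 7 (mod 14)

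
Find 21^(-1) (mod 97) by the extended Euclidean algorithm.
Extended GCD: 21(37) + 97(-8) = 1. So 21^(-1) ≡ 37 (mod 97). Verify: 21 × 37 = 777 ≡ 1 (mod 97)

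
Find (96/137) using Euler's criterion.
(96/137) = 96^{68} mod 137 = -1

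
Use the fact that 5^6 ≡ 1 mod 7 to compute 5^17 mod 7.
By Fermat: 5^{6} ≡ 1 mod 7. 17 = 2×6 + 5. So 5^{17} ≡ 5^{5} ≡ 3 mod 7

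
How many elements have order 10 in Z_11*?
Number of primitive roots mod 11 = φ(p-1) = φ(10) = 4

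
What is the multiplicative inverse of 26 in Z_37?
Since 37 is prime, by Fermat 26^(-1) ≡ 26^{35} ≡ 10 (mod 37). Verify: 26 × 10 = 260 ≡ 1 (mod 37)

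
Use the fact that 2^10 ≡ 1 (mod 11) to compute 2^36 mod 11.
By Fermat: 2^{10} ≡ 1 (mod 11). 36 = 3×10 + 6. So 2^{36} ≡ 2^{6} ≡ 9 (mod 11)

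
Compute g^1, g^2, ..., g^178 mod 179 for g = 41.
41^1, 41^2, ..., 41^{178} mod 179: [41, 70, 6, 67, 62, 36, 44, 14, 37, 85, 84, 43, 152, 146, 79, 17, 160, 116, 102, 65, 159, 75, 32, 59, 92, 13, 175, 15, 78, 155, 90, 110, 35, 3, 123, 31, 18, 22, 7, 108, 132, 42, 111, 76, 73, 129, 98, 80, 58, 51, 122, 169, 127, 16, 119, 46, 96, 177, 97, 39, 167, 45, 55, 107, 91, 151, 105, 9, 11, 93, 54, 66, 21, 145, 38, 126, 154, 49, 40, 29, 115, 61, 174, 153, 8, 149, 23, 48, 178, 138, 109, 173, 112, 117, 143, 135, 165, 142, 94, 95, 136, 27, 33, 100, 162, 19, 63, 77, 114, 20, 104, 147, 120, 87, 166, 4, 164, 101, 24, 89, 69, 144, 176, 56, 148, 161, 157, 172, 71, 47, 137, 68, 103, 106, 50, 81, 99, 121, 128, 57, 10, 52, 163, 60, 133, 83, 2, 82, 140, 12, 134, 124, 72, 88, 28, 74, 170, 168, 86, 125, 113, 158, 34, 141, 53, 25, 130, 139, 150, 64, 118, 5, 26, 171, 30, 156, 131, 1]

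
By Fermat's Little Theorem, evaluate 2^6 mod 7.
By Fermat's Little Theorem, 2^{6} ≡ 1 mod 7 since 7 is prime and gcd(2, 7) = 1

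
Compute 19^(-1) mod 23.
Since 23 is prime, by Fermat 19^(-1) ≡ 19^{21} ≡ 17 mod 23. Verify: 19 × 17 = 323 ≡ 1 mod 23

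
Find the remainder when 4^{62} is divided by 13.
By Fermat: 4^{12} ≡ 1 mod 13. 62 = 5×12 + 2. So 4^{62} ≡ 4^{2} ≡ 3 mod 13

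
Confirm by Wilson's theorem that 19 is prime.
(18)! mod 19 = 18. Since this equals -1 (mod 19), Wilson confirms 19 is prime.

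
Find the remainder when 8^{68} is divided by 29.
By Fermat: 8^{28} ≡ 1 (mod 29). 68 = 2×28 + 12. So 8^{68} ≡ 8^{12} ≡ 24 (mod 29)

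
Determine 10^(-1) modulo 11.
Since 11 is prime, by Fermat 10^(-1) ≡ 10^{9} ≡ 10 (mod 11). Verify: 10 × 10 = 100 ≡ 1 (mod 11)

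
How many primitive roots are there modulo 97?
Number of primitive roots mod 97 = φ(p-1) = φ(96) = 32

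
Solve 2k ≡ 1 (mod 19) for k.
Since 19 is prime, by Fermat 2^(-1) ≡ 2^{17} ≡ 10 (mod 19). Verify: 2 × 10 = 20 ≡ 1 (mod 19)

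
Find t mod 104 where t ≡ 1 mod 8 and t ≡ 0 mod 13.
M = 8 × 13 = 104. M₁ = 13, y₁ ≡ 5 mod 8. M₂ = 8, y₂ ≡ 5 mod 13. t = 1×13×5 + 0×8×5 ≡ 65 mod 104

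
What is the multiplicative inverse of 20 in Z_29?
Since 29 is prime, by Fermat 20^(-1) ≡ 20^{27} ≡ 16 mod 29. Verify: 20 × 16 = 320 ≡ 1 mod 29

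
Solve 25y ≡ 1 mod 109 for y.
Since 109 is prime, by Fermat 25^(-1) ≡ 25^{107} ≡ 48 mod 109. Verify: 25 × 48 = 1200 ≡ 1 mod 109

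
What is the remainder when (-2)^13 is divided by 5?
Using Fermat: (-2)^{4} ≡ 1 mod 5. 13 ≡ 1 mod 4. So (-2)^{13} ≡ (-2)^{1} ≡ 3 mod 5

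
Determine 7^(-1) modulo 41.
Since 41 is prime, by Fermat 7^(-1) ≡ 7^{39} ≡ 6 mod 41. Verify: 7 × 6 = 42 ≡ 1 mod 41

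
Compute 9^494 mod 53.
Using Fermat: 9^{52} ≡ 1 mod 53. 494 ≡ 26 mod 52. So 9^{494} ≡ 9^{26} ≡ 1 mod 53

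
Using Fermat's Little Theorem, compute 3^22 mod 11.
By Fermat: 3^{10} ≡ 1 (mod 11). 22 = 2×10 + 2. So 3^{22} ≡ 3^{2} ≡ 9 (mod 11)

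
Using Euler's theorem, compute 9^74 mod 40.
By Euler: 9^{16} ≡ 1 mod 40 since gcd(9, 40) = 1. 74 = 4×16 + 10. So 9^{74} ≡ 9^{10} ≡ 1 mod 40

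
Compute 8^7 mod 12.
By repeated squaring mod 12: 8^{1}≡8, 8^{2}≡4, 8^{4}≡4. Then 8^{7} = 8^{4+2+1} ≡ 4 × 4 × 8 ≡ 8 mod 12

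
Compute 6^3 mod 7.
6^{3} = 216 ≡ 6 (mod 7)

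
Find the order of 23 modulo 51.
Powers of 23 mod 51: 23^1≡23, 23^2≡19, 23^3≡29, 23^4≡4, 23^5≡41, 23^6≡25, 23^7≡14, 23^8≡16, 23^9≡11, 23^10≡49, 23^11≡5, 23^12≡13, 23^13≡44, 23^14≡43, 23^15≡20, 23^16≡1. Order = 16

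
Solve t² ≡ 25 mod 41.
The square roots of 25 mod 41 are 36 and 5. Verify: 36² = 1296 ≡ 25 mod 41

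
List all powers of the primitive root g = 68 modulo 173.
68^1, 68^2, ..., 68^{172} mod 173: [68, 126, 91, 133, 48, 150, 166, 43, 156, 55, 107, 10, 161, 49, 45, 119, 134, 116, 103, 84, 3, 31, 32, 100, 53, 144, 104, 152, 129, 122, 165, 148, 30, 137, 147, 135, 11, 56, 2, 136, 79, 9, 93, 96, 127, 159, 86, 139, 110, 41, 20, 149, 98, 90, 65, 95, 59, 33, 168, 6, 62, 64, 27, 106, 115, 35, 131, 85, 71, 157, 123, 60, 101, 121, 97, 22, 112, 4, 99, 158, 18, 13, 19, 81, 145, 172, 105, 47, 82, 40, 125, 23, 7, 130, 17, 118, 66, 163, 12, 124, 128, 54, 39, 57, 70, 89, 170, 142, 141, 73, 120, 29, 69, 21, 44, 51, 8, 25, 143, 36, 26, 38, 162, 117, 171, 37, 94, 164, 80, 77, 46, 14, 87, 34, 63, 132, 153, 24, 75, 83, 108, 78, 114, 140, 5, 167, 111, 109, 146, 67, 58, 138, 42, 88, 102, 16, 50, 113, 72, 52, 76, 151, 61, 169, 74, 15, 155, 160, 154, 92, 28, 1]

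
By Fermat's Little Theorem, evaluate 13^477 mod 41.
By Fermat: 13^{40} ≡ 1 mod 41. 477 ≡ 37 mod 40. So 13^{477} ≡ 13^{37} ≡ 12 mod 41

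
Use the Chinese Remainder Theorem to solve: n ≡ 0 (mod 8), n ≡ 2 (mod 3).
M = 8 × 3 = 24. M₁ = 3, y₁ ≡ 3 (mod 8). M₂ = 8, y₂ ≡ 2 (mod 3). n = 0×3×3 + 2×8×2 ≡ 8 (mod 24)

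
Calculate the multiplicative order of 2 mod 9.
Powers of 2 mod 9: 2^1≡2, 2^2≡4, 2^3≡8, 2^4≡7, 2^5≡5, 2^6≡1. So the order of 2 is 6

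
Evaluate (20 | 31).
(20/31) = 20^{15} mod 31 = 1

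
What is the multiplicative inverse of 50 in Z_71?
Since 71 is prime, by Fermat 50^(-1) ≡ 50^{69} ≡ 27 (mod 71). Verify: 50 × 27 = 1350 ≡ 1 (mod 71)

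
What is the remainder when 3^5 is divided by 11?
By repeated squaring mod 11: 3^{1}≡3, 3^{2}≡9, 3^{4}≡4. Then 3^{5} = 3^{4+1} ≡ 4 × 3 ≡ 1 mod 11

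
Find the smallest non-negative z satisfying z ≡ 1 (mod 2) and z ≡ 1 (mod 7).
M = 2 × 7 = 14. M₁ = 7, y₁ ≡ 1 (mod 2). M₂ = 2, y₂ ≡ 4 (mod 7). z = 1×7×1 + 1×2×4 ≡ 1 (mod 14)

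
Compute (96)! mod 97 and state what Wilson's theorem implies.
(96)! mod 97 = 96. Since this equals -1 (mod 97), Wilson confirms 97 is prime.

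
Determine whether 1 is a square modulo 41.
By Euler's criterion: 1^{20} ≡ 1 (mod 41). Since this equals 1, 1 is a QR.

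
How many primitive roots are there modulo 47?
A prime p has φ(p-1) primitive roots; here φ(46) = 22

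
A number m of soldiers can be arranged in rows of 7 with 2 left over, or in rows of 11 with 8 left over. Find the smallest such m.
M = 7 × 11 = 77. M₁ = 11, y₁ ≡ 2 mod 7. M₂ = 7, y₂ ≡ 8 mod 11. m = 2×11×2 + 8×7×8 ≡ 30 mod 77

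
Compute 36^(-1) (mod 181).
Since 181 is prime, by Fermat 36^(-1) ≡ 36^{179} ≡ 176 (mod 181). Verify: 36 × 176 = 6336 ≡ 1 (mod 181)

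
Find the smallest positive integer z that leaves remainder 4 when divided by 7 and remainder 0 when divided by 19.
M = 7 × 19 = 133. M₁ = 19, y₁ ≡ 3 (mod 7). M₂ = 7, y₂ ≡ 11 (mod 19). z = 4×19×3 + 0×7×11 ≡ 95 (mod 133)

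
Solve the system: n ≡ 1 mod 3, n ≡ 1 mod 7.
M = 3 × 7 = 21. M₁ = 7, y₁ ≡ 1 mod 3. M₂ = 3, y₂ ≡ 5 mod 7. n = 1×7×1 + 1×3×5 ≡ 1 mod 21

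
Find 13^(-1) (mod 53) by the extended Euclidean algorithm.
Extended GCD: 13(-4) + 53(1) = 1. So 13^(-1) ≡ -4 ≡ 49 (mod 53). Verify: 13 × 49 = 637 ≡ 1 (mod 53)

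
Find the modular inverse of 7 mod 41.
Since 41 is prime, by Fermat 7^(-1) ≡ 7^{39} ≡ 6 (mod 41). Verify: 7 × 6 = 42 ≡ 1 (mod 41)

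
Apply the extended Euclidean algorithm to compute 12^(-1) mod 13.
Extended GCD: 12(-1) + 13(1) = 1. So 12^(-1) ≡ -1 ≡ 12 (mod 13). Verify: 12 × 12 = 144 ≡ 1 (mod 13)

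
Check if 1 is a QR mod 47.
By Euler's criterion: 1^{23} ≡ 1 mod 47. Since this equals 1, 1 is a QR.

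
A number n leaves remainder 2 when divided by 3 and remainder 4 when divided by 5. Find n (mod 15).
M = 3 × 5 = 15. M₁ = 5, y₁ ≡ 2 (mod 3). M₂ = 3, y₂ ≡ 2 (mod 5). n = 2×5×2 + 4×3×2 ≡ 14 (mod 15)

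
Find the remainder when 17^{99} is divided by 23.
By Fermat: 17^{22} ≡ 1 (mod 23). 99 = 4×22 + 11. So 17^{99} ≡ 17^{11} ≡ 22 (mod 23)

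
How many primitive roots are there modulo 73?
A prime p has φ(p-1) primitive roots; here φ(72) = 24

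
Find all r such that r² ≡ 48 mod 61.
The square roots of 48 mod 61 are 29 and 32. Verify: 29² = 841 ≡ 48 mod 61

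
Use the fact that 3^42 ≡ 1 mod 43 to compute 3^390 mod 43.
By Fermat: 3^{42} ≡ 1 mod 43. 390 ≡ 12 mod 42. So 3^{390} ≡ 3^{12} ≡ 4 mod 43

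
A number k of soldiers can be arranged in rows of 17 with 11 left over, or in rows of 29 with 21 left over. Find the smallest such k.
M = 17 × 29 = 493. M₁ = 29, y₁ ≡ 10 (mod 17). M₂ = 17, y₂ ≡ 12 (mod 29). k = 11×29×10 + 21×17×12 ≡ 79 (mod 493)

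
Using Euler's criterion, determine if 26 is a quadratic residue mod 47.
By Euler's criterion: 26^{23} ≡ 46 mod 47. Since this equals -1 (≡ 46), 26 is not a QR.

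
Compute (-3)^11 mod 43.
By repeated squaring (mod 43): (-3)^{1}≡40, (-3)^{2}≡9, (-3)^{4}≡38, (-3)^{8}≡25. Then (-3)^{11} = (-3)^{8+2+1} ≡ 25 × 9 × 40 ≡ 13 (mod 43)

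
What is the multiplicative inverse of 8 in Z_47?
Since 47 is prime, by Fermat 8^(-1) ≡ 8^{45} ≡ 6 mod 47. Verify: 8 × 6 = 48 ≡ 1 mod 47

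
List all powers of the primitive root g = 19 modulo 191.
19^1, 19^2, ..., 19^{190} mod 191: [19, 170, 174, 59, 166, 98, 143, 43, 53, 52, 33, 54, 71, 12, 37, 130, 178, 135, 82, 30, 188, 134, 63, 51, 14, 75, 88, 144, 62, 32, 35, 92, 29, 169, 155, 80, 183, 39, 168, 136, 101, 9, 171, 2, 38, 149, 157, 118, 141, 5, 95, 86, 106, 104, 66, 108, 142, 24, 74, 69, 165, 79, 164, 60, 185, 77, 126, 102, 28, 150, 176, 97, 124, 64, 70, 184, 58, 147, 119, 160, 175, 78, 145, 81, 11, 18, 151, 4, 76, 107, 123, 45, 91, 10, 190, 172, 21, 17, 132, 25, 93, 48, 148, 138, 139, 158, 137, 120, 179, 154, 61, 13, 56, 109, 161, 3, 57, 128, 140, 177, 116, 103, 47, 129, 159, 156, 99, 162, 22, 36, 111, 8, 152, 23, 55, 90, 182, 20, 189, 153, 42, 34, 73, 50, 186, 96, 105, 85, 87, 125, 83, 49, 167, 117, 122, 26, 112, 27, 131, 6, 114, 65, 89, 163, 41, 15, 94, 67, 127, 121, 7, 133, 44, 72, 31, 16, 113, 46, 110, 180, 173, 40, 187, 115, 84, 68, 146, 100, 181, 1]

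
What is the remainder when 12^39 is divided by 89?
By repeated squaring mod 89: 12^{1}≡12, 12^{2}≡55, 12^{4}≡88, 12^{8}≡1, 12^{16}≡1, 12^{32}≡1. Then 12^{39} = 12^{32+4+2+1} ≡ 1 × 88 × 55 × 12 ≡ 52 mod 89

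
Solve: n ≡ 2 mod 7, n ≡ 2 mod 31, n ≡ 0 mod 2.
M = 7 × 31 × 2 = 434. M₁ = 62, y₁ ≡ 6 mod 7. M₂ = 14, y₂ ≡ 20 mod 31. M₃ = 217, y₃ ≡ 1 mod 2. n = 2×62×6 + 2×14×20 + 0×217×1 ≡ 2 mod 434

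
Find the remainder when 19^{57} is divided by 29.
By Fermat: 19^{28} ≡ 1 (mod 29). 57 = 2×28 + 1. So 19^{57} ≡ 19^{1} ≡ 19 (mod 29)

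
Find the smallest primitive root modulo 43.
g = 3. Powers: [3, 9, 27, 38, 28, 41, ...] generates all 42 non-zero residues.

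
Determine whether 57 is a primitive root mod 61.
57^{15} ≡ 1 mod 61 and 15 < 60, so ord_61(57) = 15 ≠ 60 and 57 is not a primitive root.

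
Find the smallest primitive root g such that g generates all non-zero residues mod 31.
g = 3. For each prime q|30: 3^{15}≡30, 3^{10}≡25, 3^{6}≡16, none ≡ 1, so ord_31(3) = 30 and 3 is a primitive root.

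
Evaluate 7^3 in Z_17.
7^{3} = 343 ≡ 3 mod 17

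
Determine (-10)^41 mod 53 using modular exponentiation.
By repeated squaring (mod 53): (-10)^{1}≡43, (-10)^{2}≡47, (-10)^{4}≡36, (-10)^{8}≡24, (-10)^{16}≡46, (-10)^{32}≡49. Then (-10)^{41} = (-10)^{32+8+1} ≡ 49 × 24 × 43 ≡ 6 (mod 53)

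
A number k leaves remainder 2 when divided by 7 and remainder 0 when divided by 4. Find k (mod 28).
M = 7 × 4 = 28. M₁ = 4, y₁ ≡ 2 (mod 7). M₂ = 7, y₂ ≡ 3 (mod 4). k = 2×4×2 + 0×7×3 ≡ 16 (mod 28)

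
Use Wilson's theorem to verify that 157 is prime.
(156)! mod 157 = 156. Since this equals -1 (mod 157), Wilson confirms 157 is prime.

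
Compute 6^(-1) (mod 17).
Since 17 is prime, by Fermat 6^(-1) ≡ 6^{15} ≡ 3 (mod 17). Verify: 6 × 3 = 18 ≡ 1 (mod 17)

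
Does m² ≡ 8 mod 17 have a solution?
By Euler's criterion: 8^{8} ≡ 1 mod 17. Since this equals 1, 8 is a QR.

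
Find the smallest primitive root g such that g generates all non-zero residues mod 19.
g = 2. Powers: [2, 4, 8, 16, 13, 7, 14, 9, 18, 17, ...] generates all 18 non-zero residues.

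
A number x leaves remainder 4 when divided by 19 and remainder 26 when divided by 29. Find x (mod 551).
M = 19 × 29 = 551. M₁ = 29, y₁ ≡ 2 (mod 19). M₂ = 19, y₂ ≡ 26 (mod 29). x = 4×29×2 + 26×19×26 ≡ 403 (mod 551)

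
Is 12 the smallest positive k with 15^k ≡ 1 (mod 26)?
Powers of 15 mod 26: 15^1≡15, 15^2≡17, 15^3≡21, 15^4≡3, 15^5≡19, 15^6≡25, 15^7≡11, 15^8≡9, 15^9≡5, 15^10≡23, 15^11≡7, 15^12≡1. First k with 15^k≡1 is k=12. Yes, ord_26(15) = 12.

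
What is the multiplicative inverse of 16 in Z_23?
Since 23 is prime, by Fermat 16^(-1) ≡ 16^{21} ≡ 13 mod 23. Verify: 16 × 13 = 208 ≡ 1 mod 23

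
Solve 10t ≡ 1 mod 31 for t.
Since 31 is prime, by Fermat 10^(-1) ≡ 10^{29} ≡ 28 mod 31. Verify: 10 × 28 = 280 ≡ 1 mod 31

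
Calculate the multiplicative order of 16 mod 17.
Powers of 16 mod 17: 16^1≡16, 16^2≡1. ord_17(16) = 2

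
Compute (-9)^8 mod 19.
By repeated squaring (mod 19): (-9)^{1}≡10, (-9)^{2}≡5, (-9)^{4}≡6, (-9)^{8}≡17. So (-9)^{8} ≡ 17 (mod 19)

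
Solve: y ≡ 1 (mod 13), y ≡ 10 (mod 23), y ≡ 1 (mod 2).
M = 13 × 23 × 2 = 598. M₁ = 46, y₁ ≡ 2 (mod 13). M₂ = 26, y₂ ≡ 8 (mod 23). M₃ = 299, y₃ ≡ 1 (mod 2). y = 1×46×2 + 10×26×8 + 1×299×1 ≡ 79 (mod 598)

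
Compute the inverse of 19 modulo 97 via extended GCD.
Extended GCD: 19(46) + 97(-9) = 1. So 19^(-1) ≡ 46 (mod 97). Verify: 19 × 46 = 874 ≡ 1 (mod 97)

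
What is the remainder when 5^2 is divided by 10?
5^{2} = 25 ≡ 5 mod 10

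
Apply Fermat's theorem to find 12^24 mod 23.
By Fermat: 12^{22} ≡ 1 mod 23. So 12^{24} = 12^{22} · 12^{2} ≡ 12^{2} ≡ 6 mod 23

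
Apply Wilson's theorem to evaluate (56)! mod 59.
(58)! = (56)! × (57) × (58) ≡ -1 mod 59. So (56)! ≡ -1 × [(58)(57)]^(-1) ≡ 29 mod 59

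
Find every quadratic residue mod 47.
QRs mod 47: {1, 2, 3, 4, 6, 7, 8, 9, 12, 14, 16, 17, 18, 21, 24, 25, 27, 28, 32, 34, 36, 37, 42}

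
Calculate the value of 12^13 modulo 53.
By repeated squaring mod 53: 12^{1}≡12, 12^{2}≡38, 12^{4}≡13, 12^{8}≡10. Then 12^{13} = 12^{8+4+1} ≡ 10 × 13 × 12 ≡ 23 mod 53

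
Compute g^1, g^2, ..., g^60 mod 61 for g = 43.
43^1, 43^2, ..., 43^{60} mod 61: [43, 19, 24, 56, 29, 27, 2, 25, 38, 48, 51, 58, 54, 4, 50, 15, 35, 41, 55, 47, 8, 39, 30, 9, 21, 49, 33, 16, 17, 60, 18, 42, 37, 5, 32, 34, 59, 36, 23, 13, 10, 3, 7, 57, 11, 46, 26, 20, 6, 14, 53, 22, 31, 52, 40, 12, 28, 45, 44, 1]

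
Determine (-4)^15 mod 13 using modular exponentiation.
Using Fermat: (-4)^{12} ≡ 1 mod 13. 15 ≡ 3 mod 12. So (-4)^{15} ≡ (-4)^{3} ≡ 1 mod 13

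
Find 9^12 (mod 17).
By repeated squaring (mod 17): 9^{1}≡9, 9^{2}≡13, 9^{4}≡16, 9^{8}≡1. Then 9^{12} = 9^{8+4} ≡ 1 × 16 ≡ 16 (mod 17)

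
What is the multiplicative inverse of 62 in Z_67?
Since 67 is prime, by Fermat 62^(-1) ≡ 62^{65} ≡ 40 mod 67. Verify: 62 × 40 = 2480 ≡ 1 mod 67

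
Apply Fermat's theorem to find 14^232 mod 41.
By Fermat: 14^{40} ≡ 1 mod 41. 232 ≡ 32 mod 40. So 14^{232} ≡ 14^{32} ≡ 1 mod 41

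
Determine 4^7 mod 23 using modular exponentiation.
By repeated squaring (mod 23): 4^{1}≡4, 4^{2}≡16, 4^{4}≡3. Then 4^{7} = 4^{4+2+1} ≡ 3 × 16 × 4 ≡ 8 (mod 23)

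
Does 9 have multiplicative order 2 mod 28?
Powers of 9 mod 28: 9^1≡9, 9^2≡25, 9^3≡1. 9^2≡25≢1, so ord ≠ 2. No, the actual order is 3.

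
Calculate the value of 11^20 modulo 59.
By repeated squaring (mod 59): 11^{1}≡11, 11^{2}≡3, 11^{4}≡9, 11^{8}≡22, 11^{16}≡12. Then 11^{20} = 11^{16+4} ≡ 12 × 9 ≡ 49 (mod 59)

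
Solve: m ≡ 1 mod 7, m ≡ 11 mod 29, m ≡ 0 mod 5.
M = 7 × 29 × 5 = 1015. M₁ = 145, y₁ ≡ 3 mod 7. M₂ = 35, y₂ ≡ 5 mod 29. M₃ = 203, y₃ ≡ 2 mod 5. m = 1×145×3 + 11×35×5 + 0×203×2 ≡ 330 mod 1015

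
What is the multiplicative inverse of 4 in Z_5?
Since 5 is prime, by Fermat 4^(-1) ≡ 4^{3} ≡ 4 (mod 5). Verify: 4 × 4 = 16 ≡ 1 (mod 5)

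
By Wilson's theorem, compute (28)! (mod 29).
By Wilson's theorem, (28)! ≡ -1 ≡ 28 (mod 29)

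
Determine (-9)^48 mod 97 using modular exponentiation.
By repeated squaring mod 97: (-9)^{1}≡88, (-9)^{2}≡81, (-9)^{4}≡62, (-9)^{8}≡61, (-9)^{16}≡35, (-9)^{32}≡61. Then (-9)^{48} = (-9)^{32+16} ≡ 61 × 35 ≡ 1 mod 97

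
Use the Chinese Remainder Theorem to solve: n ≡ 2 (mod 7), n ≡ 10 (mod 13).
M = 7 × 13 = 91. M₁ = 13, y₁ ≡ 6 (mod 7). M₂ = 7, y₂ ≡ 2 (mod 13). n = 2×13×6 + 10×7×2 ≡ 23 (mod 91)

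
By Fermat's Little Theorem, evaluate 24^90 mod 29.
By Fermat: 24^{28} ≡ 1 (mod 29). 90 = 3×28 + 6. So 24^{90} ≡ 24^{6} ≡ 23 (mod 29)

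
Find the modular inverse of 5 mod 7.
Since 7 is prime, by Fermat 5^(-1) ≡ 5^{5} ≡ 3 mod 7. Verify: 5 × 3 = 15 ≡ 1 mod 7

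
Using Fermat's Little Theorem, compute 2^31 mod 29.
By Fermat: 2^{28} ≡ 1 (mod 29). So 2^{31} = 2^{28} · 2^{3} ≡ 2^{3} ≡ 8 (mod 29)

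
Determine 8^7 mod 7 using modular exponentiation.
Using Fermat: 8^{6} ≡ 1 mod 7. 7 ≡ 1 mod 6. So 8^{7} ≡ 8^{1} ≡ 1 mod 7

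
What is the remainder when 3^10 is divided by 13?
By repeated squaring (mod 13): 3^{1}≡3, 3^{2}≡9, 3^{4}≡3, 3^{8}≡9. Then 3^{10} = 3^{8+2} ≡ 9 × 9 ≡ 3 (mod 13)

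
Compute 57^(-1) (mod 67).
Since 67 is prime, by Fermat 57^(-1) ≡ 57^{65} ≡ 20 (mod 67). Verify: 57 × 20 = 1140 ≡ 1 (mod 67)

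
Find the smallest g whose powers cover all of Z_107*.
g = 2. For each prime q|106: 2^{53}≡106, 2^{2}≡4, none ≡ 1, so ord_107(2) = 106 and 2 is a primitive root.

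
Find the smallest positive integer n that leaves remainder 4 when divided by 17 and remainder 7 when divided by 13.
M = 17 × 13 = 221. M₁ = 13, y₁ ≡ 4 (mod 17). M₂ = 17, y₂ ≡ 10 (mod 13). n = 4×13×4 + 7×17×10 ≡ 72 (mod 221)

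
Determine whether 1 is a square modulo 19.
By Euler's criterion: 1^{9} ≡ 1 (mod 19). Since this equals 1, 1 is a QR.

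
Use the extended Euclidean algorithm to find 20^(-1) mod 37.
Extended GCD: 20(13) + 37(-7) = 1. So 20^(-1) ≡ 13 (mod 37). Verify: 20 × 13 = 260 ≡ 1 (mod 37)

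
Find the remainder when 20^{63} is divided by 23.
By Fermat: 20^{22} ≡ 1 (mod 23). 63 = 2×22 + 19. So 20^{63} ≡ 20^{19} ≡ 17 (mod 23)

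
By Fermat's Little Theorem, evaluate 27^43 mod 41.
By Fermat: 27^{40} ≡ 1 (mod 41). So 27^{43} = 27^{40} · 27^{3} ≡ 27^{3} ≡ 3 (mod 41)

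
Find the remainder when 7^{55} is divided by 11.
By Fermat: 7^{10} ≡ 1 mod 11. 55 = 5×10 + 5. So 7^{55} ≡ 7^{5} ≡ 10 mod 11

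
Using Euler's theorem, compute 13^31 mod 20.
By Euler: 13^{8} ≡ 1 (mod 20) since gcd(13, 20) = 1. 31 = 3×8 + 7. So 13^{31} ≡ 13^{7} ≡ 17 (mod 20)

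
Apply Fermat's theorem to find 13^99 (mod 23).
By Fermat: 13^{22} ≡ 1 (mod 23). 99 = 4×22 + 11. So 13^{99} ≡ 13^{11} ≡ 1 (mod 23)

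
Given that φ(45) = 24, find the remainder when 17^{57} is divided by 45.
By Euler: 17^{24} ≡ 1 mod 45 since gcd(17, 45) = 1. 57 = 2×24 + 9. So 17^{57} ≡ 17^{9} ≡ 17 mod 45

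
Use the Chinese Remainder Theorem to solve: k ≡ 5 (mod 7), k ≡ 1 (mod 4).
M = 7 × 4 = 28. M₁ = 4, y₁ ≡ 2 (mod 7). M₂ = 7, y₂ ≡ 3 (mod 4). k = 5×4×2 + 1×7×3 ≡ 5 (mod 28)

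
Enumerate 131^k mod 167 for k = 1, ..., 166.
131^1, 131^2, ..., 131^{166} mod 167: [131, 127, 104, 97, 15, 128, 68, 57, 119, 58, 83, 18, 20, 115, 35, 76, 103, 133, 55, 24, 138, 42, 158, 157, 26, 66, 129, 32, 17, 56, 155, 98, 146, 88, 5, 154, 134, 19, 151, 75, 139, 6, 118, 94, 123, 81, 90, 100, 74, 8, 46, 14, 164, 108, 120, 22, 43, 122, 117, 130, 163, 144, 160, 85, 113, 107, 156, 62, 106, 25, 102, 2, 95, 87, 41, 27, 30, 89, 136, 114, 71, 116, 166, 36, 40, 63, 70, 152, 39, 99, 110, 48, 109, 84, 149, 147, 52, 132, 91, 64, 34, 112, 143, 29, 125, 9, 10, 141, 101, 38, 135, 150, 111, 12, 69, 21, 79, 162, 13, 33, 148, 16, 92, 28, 161, 49, 73, 44, 86, 77, 67, 93, 159, 121, 153, 3, 59, 47, 145, 124, 45, 50, 37, 4, 23, 7, 82, 54, 60, 11, 105, 61, 142, 65, 165, 72, 80, 126, 140, 137, 78, 31, 53, 96, 51, 1]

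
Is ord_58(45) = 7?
Powers of 45 mod 58: 45^1≡45, 45^2≡53, 45^3≡7, 45^4≡25, 45^5≡23, 45^6≡49, 45^7≡1. First k with 45^k≡1 is k=7. Yes, ord_58(45) = 7.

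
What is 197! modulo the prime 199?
(198)! = (197)! × (198) ≡ -1 mod 199. So (197)! ≡ -1 × (198)^(-1) ≡ (-1)×(-1) = 1 mod 199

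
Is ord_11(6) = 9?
Powers of 6 mod 11: 6^1≡6, 6^2≡3, 6^3≡7, 6^4≡9, 6^5≡10, 6^6≡5, 6^7≡8, 6^8≡4, 6^9≡2, 6^10≡1. 6^9≡2≢1, so ord ≠ 9. No, the actual order is 10.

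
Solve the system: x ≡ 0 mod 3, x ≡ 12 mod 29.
M = 3 × 29 = 87. M₁ = 29, y₁ ≡ 2 mod 3. M₂ = 3, y₂ ≡ 10 mod 29. x = 0×29×2 + 12×3×10 ≡ 12 mod 87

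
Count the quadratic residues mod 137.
Exactly half the non-zero residues mod a prime are QRs: (137-1)/2 = 68.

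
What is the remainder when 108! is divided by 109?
By Wilson's theorem, (108)! ≡ -1 ≡ 108 (mod 109)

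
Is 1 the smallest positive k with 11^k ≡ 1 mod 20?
Powers of 11 mod 20: 11^1≡11, 11^2≡1. 11^1≡11≢1, so ord ≠ 1. No, the actual order is 2.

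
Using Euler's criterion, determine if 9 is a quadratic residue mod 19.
By Euler's criterion: 9^{9} ≡ 1 mod 19. Since this equals 1, 9 is a QR.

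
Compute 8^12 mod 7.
Using Fermat: 8^{6} ≡ 1 (mod 7). 12 ≡ 0 (mod 6). So 8^{12} ≡ 8^{0} ≡ 1 (mod 7)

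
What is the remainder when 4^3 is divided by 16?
4^{3} = 64 ≡ 0 (mod 16)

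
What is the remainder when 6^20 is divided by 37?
By repeated squaring (mod 37): 6^{1}≡6, 6^{2}≡36, 6^{4}≡1, 6^{8}≡1, 6^{16}≡1. Then 6^{20} = 6^{16+4} ≡ 1 × 1 ≡ 1 (mod 37)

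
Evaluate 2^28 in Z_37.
By repeated squaring mod 37: 2^{1}≡2, 2^{2}≡4, 2^{4}≡16, 2^{8}≡34, 2^{16}≡9. Then 2^{28} = 2^{16+8+4} ≡ 9 × 34 × 16 ≡ 12 mod 37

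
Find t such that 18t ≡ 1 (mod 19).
Since 19 is prime, by Fermat 18^(-1) ≡ 18^{17} ≡ 18 (mod 19). Verify: 18 × 18 = 324 ≡ 1 (mod 19)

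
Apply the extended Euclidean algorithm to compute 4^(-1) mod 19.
Extended GCD: 4(5) + 19(-1) = 1. So 4^(-1) ≡ 5 mod 19. Verify: 4 × 5 = 20 ≡ 1 mod 19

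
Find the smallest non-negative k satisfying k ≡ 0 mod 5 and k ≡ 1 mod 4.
M = 5 × 4 = 20. M₁ = 4, y₁ ≡ 4 mod 5. M₂ = 5, y₂ ≡ 1 mod 4. k = 0×4×4 + 1×5×1 ≡ 5 mod 20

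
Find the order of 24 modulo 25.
Powers of 24 mod 25: 24^1≡24, 24^2≡1. So the order of 24 is 2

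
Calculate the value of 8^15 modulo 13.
Using Fermat: 8^{12} ≡ 1 (mod 13). 15 ≡ 3 (mod 12). So 8^{15} ≡ 8^{3} ≡ 5 (mod 13)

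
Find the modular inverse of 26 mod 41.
Since 41 is prime, by Fermat 26^(-1) ≡ 26^{39} ≡ 30 (mod 41). Verify: 26 × 30 = 780 ≡ 1 (mod 41)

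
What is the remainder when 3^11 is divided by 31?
By repeated squaring (mod 31): 3^{1}≡3, 3^{2}≡9, 3^{4}≡19, 3^{8}≡20. Then 3^{11} = 3^{8+2+1} ≡ 20 × 9 × 3 ≡ 13 (mod 31)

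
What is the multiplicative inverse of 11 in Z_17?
Since 17 is prime, by Fermat 11^(-1) ≡ 11^{15} ≡ 14 mod 17. Verify: 11 × 14 = 154 ≡ 1 mod 17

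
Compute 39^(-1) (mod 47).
Since 47 is prime, by Fermat 39^(-1) ≡ 39^{45} ≡ 41 (mod 47). Verify: 39 × 41 = 1599 ≡ 1 (mod 47)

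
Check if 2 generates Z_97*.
2^{48} ≡ 1 (mod 97) and 48 < 96, so ord_97(2) = 48 ≠ 96 and 2 is not a primitive root.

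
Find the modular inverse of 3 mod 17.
Since 17 is prime, by Fermat 3^(-1) ≡ 3^{15} ≡ 6 mod 17. Verify: 3 × 6 = 18 ≡ 1 mod 17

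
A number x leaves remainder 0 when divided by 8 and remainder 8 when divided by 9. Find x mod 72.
M = 8 × 9 = 72. M₁ = 9, y₁ ≡ 1 mod 8. M₂ = 8, y₂ ≡ 8 mod 9. x = 0×9×1 + 8×8×8 ≡ 8 mod 72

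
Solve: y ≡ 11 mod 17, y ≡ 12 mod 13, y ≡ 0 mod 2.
M = 17 × 13 × 2 = 442. M₁ = 26, y₁ ≡ 2 mod 17. M₂ = 34, y₂ ≡ 5 mod 13. M₃ = 221, y₃ ≡ 1 mod 2. y = 11×26×2 + 12×34×5 + 0×221×1 ≡ 402 mod 442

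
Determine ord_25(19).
Powers of 19 mod 25: 19^1≡19, 19^2≡11, 19^3≡9, 19^4≡21, 19^5≡24, 19^6≡6, 19^7≡14, 19^8≡16, 19^9≡4, 19^10≡1. So the order of 19 is 10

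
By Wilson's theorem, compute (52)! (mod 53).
By Wilson's theorem, (52)! ≡ -1 ≡ 52 (mod 53)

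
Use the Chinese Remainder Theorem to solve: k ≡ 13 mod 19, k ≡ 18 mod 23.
M = 19 × 23 = 437. M₁ = 23, y₁ ≡ 5 mod 19. M₂ = 19, y₂ ≡ 17 mod 23. k = 13×23×5 + 18×19×17 ≡ 317 mod 437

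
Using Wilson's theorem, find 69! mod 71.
(70)! = (69)! × (70) ≡ -1 (mod 71). So (69)! ≡ -1 × (70)^(-1) ≡ (-1)×(-1) = 1 (mod 71)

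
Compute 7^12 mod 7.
By repeated squaring mod 7: 7^{1}≡0, 7^{2}≡0, 7^{4}≡0, 7^{8}≡0. Then 7^{12} = 7^{8+4} ≡ 0 × 0 ≡ 0 mod 7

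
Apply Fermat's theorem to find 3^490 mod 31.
By Fermat: 3^{30} ≡ 1 mod 31. 490 ≡ 10 mod 30. So 3^{490} ≡ 3^{10} ≡ 25 mod 31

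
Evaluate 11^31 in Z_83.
By repeated squaring mod 83: 11^{1}≡11, 11^{2}≡38, 11^{4}≡33, 11^{8}≡10, 11^{16}≡17. Then 11^{31} = 11^{16+8+4+2+1} ≡ 17 × 10 × 33 × 38 × 11 ≡ 64 mod 83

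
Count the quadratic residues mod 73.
Exactly half the non-zero residues mod a prime are QRs: (73-1)/2 = 36.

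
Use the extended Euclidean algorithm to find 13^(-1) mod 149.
Extended GCD: 13(23) + 149(-2) = 1. So 13^(-1) ≡ 23 (mod 149). Verify: 13 × 23 = 299 ≡ 1 (mod 149)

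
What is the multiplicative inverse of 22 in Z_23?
Since 23 is prime, by Fermat 22^(-1) ≡ 22^{21} ≡ 22 (mod 23). Verify: 22 × 22 = 484 ≡ 1 (mod 23)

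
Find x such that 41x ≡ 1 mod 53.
Since 53 is prime, by Fermat 41^(-1) ≡ 41^{51} ≡ 22 mod 53. Verify: 41 × 22 = 902 ≡ 1 mod 53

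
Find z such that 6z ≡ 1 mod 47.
Since 47 is prime, by Fermat 6^(-1) ≡ 6^{45} ≡ 8 mod 47. Verify: 6 × 8 = 48 ≡ 1 mod 47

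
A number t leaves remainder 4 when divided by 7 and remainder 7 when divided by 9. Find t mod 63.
M = 7 × 9 = 63. M₁ = 9, y₁ ≡ 4 mod 7. M₂ = 7, y₂ ≡ 4 mod 9. t = 4×9×4 + 7×7×4 ≡ 25 mod 63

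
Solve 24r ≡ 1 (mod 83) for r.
Since 83 is prime, by Fermat 24^(-1) ≡ 24^{81} ≡ 45 (mod 83). Verify: 24 × 45 = 1080 ≡ 1 (mod 83)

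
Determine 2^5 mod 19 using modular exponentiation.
By repeated squaring (mod 19): 2^{1}≡2, 2^{2}≡4, 2^{4}≡16. Then 2^{5} = 2^{4+1} ≡ 16 × 2 ≡ 13 (mod 19)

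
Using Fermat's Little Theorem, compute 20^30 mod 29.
By Fermat: 20^{28} ≡ 1 (mod 29). So 20^{30} = 20^{28} · 20^{2} ≡ 20^{2} ≡ 23 (mod 29)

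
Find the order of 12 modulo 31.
Powers of 12 mod 31: 12^1≡12, 12^2≡20, 12^3≡23, 12^4≡28, 12^5≡26, 12^6≡2, 12^7≡24, 12^8≡9, 12^9≡15, 12^10≡25, 12^11≡21, 12^12≡4, 12^13≡17, 12^14≡18, 12^15≡30, 12^16≡19, 12^17≡11, 12^18≡8, 12^19≡3, 12^20≡5, 12^21≡29, 12^22≡7, 12^23≡22, 12^24≡16, 12^25≡6, 12^26≡10, 12^27≡27, 12^28≡14, 12^29≡13, 12^30≡1. Order = 30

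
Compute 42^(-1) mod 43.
Since 43 is prime, by Fermat 42^(-1) ≡ 42^{41} ≡ 42 mod 43. Verify: 42 × 42 = 1764 ≡ 1 mod 43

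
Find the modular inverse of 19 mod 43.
Since 43 is prime, by Fermat 19^(-1) ≡ 19^{41} ≡ 34 (mod 43). Verify: 19 × 34 = 646 ≡ 1 (mod 43)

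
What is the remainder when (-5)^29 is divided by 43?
By repeated squaring mod 43: (-5)^{1}≡38, (-5)^{2}≡25, (-5)^{4}≡23, (-5)^{8}≡13, (-5)^{16}≡40. Then (-5)^{29} = (-5)^{16+8+4+1} ≡ 40 × 13 × 23 × 38 ≡ 13 mod 43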